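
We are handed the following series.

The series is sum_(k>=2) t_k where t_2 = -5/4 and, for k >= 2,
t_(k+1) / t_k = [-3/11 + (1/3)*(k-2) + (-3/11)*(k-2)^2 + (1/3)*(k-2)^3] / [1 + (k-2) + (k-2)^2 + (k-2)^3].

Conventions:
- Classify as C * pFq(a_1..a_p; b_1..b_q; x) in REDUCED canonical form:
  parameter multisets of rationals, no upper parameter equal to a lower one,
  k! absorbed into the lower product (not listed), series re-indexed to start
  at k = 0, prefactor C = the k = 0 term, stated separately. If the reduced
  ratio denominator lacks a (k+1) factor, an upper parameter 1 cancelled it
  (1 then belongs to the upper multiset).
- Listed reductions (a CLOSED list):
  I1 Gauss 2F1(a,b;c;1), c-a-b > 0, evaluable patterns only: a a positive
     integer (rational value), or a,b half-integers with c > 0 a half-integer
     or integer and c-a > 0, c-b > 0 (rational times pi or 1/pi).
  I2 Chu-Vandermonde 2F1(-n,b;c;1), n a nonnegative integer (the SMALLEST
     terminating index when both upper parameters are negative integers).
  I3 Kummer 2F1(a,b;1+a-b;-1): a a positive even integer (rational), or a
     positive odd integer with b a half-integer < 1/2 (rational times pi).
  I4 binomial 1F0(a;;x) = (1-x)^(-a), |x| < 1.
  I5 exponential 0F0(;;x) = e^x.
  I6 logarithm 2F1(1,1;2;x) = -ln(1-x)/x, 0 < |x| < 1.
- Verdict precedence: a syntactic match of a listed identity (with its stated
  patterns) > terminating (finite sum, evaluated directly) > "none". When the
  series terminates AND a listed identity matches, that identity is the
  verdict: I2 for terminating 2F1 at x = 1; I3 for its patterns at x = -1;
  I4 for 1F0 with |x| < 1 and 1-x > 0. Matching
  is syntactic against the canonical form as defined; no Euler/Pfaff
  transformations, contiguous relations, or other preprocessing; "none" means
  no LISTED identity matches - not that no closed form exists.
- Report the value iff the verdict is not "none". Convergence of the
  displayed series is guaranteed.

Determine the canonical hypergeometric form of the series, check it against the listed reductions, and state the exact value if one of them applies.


At argument 1/3: a 1F0 with upper {-9/11}, lower {-}, scaled by C = -5/4. Verdict: the binomial series (I4) applies (the 1F0 binomial series: exponent 9/11, x = 1/3). Hence: (-5/4) * (2/3)^(9/11).

Structural cue: x = (1/3) and factor the ratio over Q (prefactor -5/4): negated roots = parameters.
Ratio: r(k) = (1/3) * (k-9/11) / [(k+1)] - poly over poly, x = (1/3) from leading terms; C = -5/4 at k = 0.


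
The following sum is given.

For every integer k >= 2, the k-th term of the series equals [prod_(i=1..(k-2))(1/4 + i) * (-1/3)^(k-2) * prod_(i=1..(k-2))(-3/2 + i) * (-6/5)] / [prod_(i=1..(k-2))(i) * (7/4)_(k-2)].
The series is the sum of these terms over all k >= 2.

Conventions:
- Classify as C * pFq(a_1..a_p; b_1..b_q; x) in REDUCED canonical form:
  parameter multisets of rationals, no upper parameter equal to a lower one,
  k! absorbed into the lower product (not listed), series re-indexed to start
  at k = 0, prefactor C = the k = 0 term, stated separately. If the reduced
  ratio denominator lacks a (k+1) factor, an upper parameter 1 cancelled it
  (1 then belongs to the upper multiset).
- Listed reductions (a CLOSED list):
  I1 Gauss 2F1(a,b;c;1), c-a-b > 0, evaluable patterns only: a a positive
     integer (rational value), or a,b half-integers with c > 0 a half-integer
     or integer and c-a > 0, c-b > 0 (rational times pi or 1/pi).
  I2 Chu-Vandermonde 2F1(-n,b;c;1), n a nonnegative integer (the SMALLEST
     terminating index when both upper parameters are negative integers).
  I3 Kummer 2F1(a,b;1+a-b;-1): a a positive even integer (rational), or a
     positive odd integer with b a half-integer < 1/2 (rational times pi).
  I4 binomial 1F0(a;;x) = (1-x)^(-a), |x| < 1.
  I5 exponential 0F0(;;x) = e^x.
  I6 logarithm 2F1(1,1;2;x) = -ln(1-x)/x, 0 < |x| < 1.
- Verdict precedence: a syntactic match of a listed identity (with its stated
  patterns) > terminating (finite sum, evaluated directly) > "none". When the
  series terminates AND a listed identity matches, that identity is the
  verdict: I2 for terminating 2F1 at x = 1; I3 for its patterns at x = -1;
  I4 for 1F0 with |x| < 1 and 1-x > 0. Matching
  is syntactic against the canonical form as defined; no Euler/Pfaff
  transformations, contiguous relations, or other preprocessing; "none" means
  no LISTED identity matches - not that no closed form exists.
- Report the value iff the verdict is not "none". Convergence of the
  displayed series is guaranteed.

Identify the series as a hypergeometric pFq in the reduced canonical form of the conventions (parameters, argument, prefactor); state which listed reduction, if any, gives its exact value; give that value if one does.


Key step: t_0 = -6/5 here, and the product of the first k integers (prefactor -6/5) is k!.
Consecutive-term ratio: r(k) = (-1/3) * (k-1/2) (k+5/4) / [(k+7/4) (k+1)] - rational; roots negated = parameters, x = (-1/3), C = -6/5.

x = -1/3 here; the reduced form reads 2F1, upper {-1/2, 5/4}, lower {7/4}, C = -6/5. Verdict: none here - no I1-I6 shape fits x = -1/3 with lower {7/4}.


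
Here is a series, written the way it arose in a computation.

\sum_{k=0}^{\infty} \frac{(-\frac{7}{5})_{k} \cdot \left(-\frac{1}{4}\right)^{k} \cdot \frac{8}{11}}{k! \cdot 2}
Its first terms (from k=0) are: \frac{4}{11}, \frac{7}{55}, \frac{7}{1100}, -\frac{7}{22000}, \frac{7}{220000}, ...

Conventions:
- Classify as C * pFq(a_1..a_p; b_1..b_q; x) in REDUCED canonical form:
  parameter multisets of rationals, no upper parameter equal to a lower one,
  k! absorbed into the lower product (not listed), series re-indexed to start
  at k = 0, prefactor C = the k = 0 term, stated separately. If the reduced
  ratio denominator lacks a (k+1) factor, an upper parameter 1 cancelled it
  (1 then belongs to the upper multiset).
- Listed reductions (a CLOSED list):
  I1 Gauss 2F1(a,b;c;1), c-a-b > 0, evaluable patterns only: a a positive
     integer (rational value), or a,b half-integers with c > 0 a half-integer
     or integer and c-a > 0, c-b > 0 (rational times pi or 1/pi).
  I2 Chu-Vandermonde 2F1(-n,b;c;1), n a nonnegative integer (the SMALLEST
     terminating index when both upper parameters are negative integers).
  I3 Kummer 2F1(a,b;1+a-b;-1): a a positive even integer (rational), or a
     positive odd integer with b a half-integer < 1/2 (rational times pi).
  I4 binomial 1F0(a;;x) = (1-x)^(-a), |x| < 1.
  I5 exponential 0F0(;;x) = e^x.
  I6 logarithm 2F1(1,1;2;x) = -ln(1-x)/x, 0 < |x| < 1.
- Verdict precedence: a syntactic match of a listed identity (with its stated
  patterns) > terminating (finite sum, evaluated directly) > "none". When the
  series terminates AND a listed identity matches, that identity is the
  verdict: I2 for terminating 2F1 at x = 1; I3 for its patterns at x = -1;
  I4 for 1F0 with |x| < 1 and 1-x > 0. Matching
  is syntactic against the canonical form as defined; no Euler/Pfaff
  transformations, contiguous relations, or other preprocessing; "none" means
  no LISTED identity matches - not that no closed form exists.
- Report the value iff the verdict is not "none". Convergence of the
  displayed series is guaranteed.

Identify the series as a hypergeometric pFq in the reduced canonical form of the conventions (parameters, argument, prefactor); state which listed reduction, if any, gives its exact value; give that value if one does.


x = -\frac{1}{4} here; the reduced form reads 1F0, upper {-\frac{7}{5}}, lower {-}, C = \frac{4}{11}. Verdict (x = -\frac{1}{4}): the binomial series (I4) applies (the 1F0 binomial series: exponent 7/5, x = -\frac{1}{4}). Hence: \frac{4}{11} \cdot \left(\frac{5}{4}\right)^{\frac{7}{5}}.

First insight: x = -\frac{1}{4} and the constant factors (C = 4/11) combine into one prefactor.
Step ratio: r(k) = -\frac{1}{4} * (k-\frac{7}{5}) / [(k+1)] - rational in k. x = -\frac{1}{4}; t_0 = \frac{4}{11}; negate the roots.


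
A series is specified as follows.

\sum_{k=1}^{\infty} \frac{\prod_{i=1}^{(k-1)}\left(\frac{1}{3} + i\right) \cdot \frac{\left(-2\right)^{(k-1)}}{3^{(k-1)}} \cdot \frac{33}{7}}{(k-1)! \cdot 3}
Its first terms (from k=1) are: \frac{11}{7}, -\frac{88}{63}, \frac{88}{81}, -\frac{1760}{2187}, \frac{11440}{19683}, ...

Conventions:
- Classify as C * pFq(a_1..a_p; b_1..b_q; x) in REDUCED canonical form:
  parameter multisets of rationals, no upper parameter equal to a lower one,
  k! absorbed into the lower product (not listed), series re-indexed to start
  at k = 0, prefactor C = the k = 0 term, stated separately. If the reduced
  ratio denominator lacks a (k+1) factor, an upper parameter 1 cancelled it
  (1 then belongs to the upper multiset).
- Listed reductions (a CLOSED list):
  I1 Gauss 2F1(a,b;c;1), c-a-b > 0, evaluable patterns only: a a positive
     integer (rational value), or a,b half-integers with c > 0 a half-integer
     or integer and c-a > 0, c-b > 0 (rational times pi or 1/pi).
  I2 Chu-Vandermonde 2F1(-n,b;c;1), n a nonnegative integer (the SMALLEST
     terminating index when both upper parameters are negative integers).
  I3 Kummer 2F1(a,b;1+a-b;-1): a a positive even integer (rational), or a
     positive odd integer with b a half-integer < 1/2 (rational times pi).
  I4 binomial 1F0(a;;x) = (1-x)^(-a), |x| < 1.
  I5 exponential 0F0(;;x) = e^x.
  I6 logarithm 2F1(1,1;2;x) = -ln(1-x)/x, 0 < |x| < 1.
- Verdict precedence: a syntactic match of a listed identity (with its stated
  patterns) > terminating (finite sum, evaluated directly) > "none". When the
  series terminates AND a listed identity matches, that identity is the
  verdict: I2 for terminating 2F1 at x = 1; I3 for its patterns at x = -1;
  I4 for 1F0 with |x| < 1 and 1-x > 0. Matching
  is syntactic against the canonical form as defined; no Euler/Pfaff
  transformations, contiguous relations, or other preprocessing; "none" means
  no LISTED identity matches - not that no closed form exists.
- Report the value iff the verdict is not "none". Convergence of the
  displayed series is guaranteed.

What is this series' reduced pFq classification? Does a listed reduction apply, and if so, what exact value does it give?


This is \frac{11}{7} * 1F0(\frac{4}{3}; -; -\frac{2}{3}) in reduced canonical form. Verdict: binomial (I4) matches (the 1F0 binomial series: exponent -4/3, x = -\frac{2}{3}). Its exact value is \frac{11}{7} \cdot \left(\frac{5}{3}\right)^{-\frac{4}{3}}.

Key step: with t_0 = \frac{11}{7}, the running product (prefactor 11/7) telescopes to a rising factorial.
Ratio: r(k) = -\frac{2}{3} * (k+\frac{4}{3}) / [(k+1)] - poly over poly, x = -\frac{2}{3} from leading terms; C = \frac{11}{7} at k = 0.


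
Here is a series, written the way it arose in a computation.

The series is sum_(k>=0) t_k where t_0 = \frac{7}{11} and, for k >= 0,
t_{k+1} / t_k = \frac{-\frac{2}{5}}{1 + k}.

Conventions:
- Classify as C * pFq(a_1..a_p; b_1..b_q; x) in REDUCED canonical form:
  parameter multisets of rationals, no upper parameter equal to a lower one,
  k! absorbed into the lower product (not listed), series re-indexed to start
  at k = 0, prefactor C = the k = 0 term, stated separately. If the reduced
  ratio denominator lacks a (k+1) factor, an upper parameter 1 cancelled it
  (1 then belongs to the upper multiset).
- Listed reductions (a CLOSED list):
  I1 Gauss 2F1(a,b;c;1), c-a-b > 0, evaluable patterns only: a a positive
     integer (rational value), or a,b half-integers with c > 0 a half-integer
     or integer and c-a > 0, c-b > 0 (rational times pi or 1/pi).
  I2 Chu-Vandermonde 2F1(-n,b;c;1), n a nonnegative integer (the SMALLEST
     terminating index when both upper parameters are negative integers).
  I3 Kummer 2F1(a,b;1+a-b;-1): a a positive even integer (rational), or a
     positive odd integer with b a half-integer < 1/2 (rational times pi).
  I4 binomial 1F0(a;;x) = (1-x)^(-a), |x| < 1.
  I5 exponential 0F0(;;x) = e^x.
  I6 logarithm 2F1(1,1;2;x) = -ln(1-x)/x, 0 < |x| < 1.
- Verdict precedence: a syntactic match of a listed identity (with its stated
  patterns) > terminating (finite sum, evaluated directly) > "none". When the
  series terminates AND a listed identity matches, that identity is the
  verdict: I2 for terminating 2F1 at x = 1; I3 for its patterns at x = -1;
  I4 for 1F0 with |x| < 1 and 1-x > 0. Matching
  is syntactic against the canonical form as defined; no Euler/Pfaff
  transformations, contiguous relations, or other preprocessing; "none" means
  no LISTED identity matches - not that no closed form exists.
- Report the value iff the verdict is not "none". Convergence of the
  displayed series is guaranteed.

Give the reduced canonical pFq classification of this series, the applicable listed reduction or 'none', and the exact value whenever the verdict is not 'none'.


At argument -\frac{2}{5}: a 0F0 with upper {-}, lower {-}, scaled by C = \frac{7}{11}. Verdict: the exponential series (I5) applies (the 0F0 exponential series at x = -\frac{2}{5}). Value: \frac{7}{11} \cdot e^{-\frac{2}{5}}.

First insight: with t_0 = \frac{7}{11}, the expanded ratio factors over Q; C = 7/11, x = -2/5, roots give parameters.
Adjacent-term ratio: r(k) = -\frac{2}{5} * 1 / [(k+1)] - poly over poly, x = -\frac{2}{5} from leading terms; C = \frac{7}{11} at k = 0.


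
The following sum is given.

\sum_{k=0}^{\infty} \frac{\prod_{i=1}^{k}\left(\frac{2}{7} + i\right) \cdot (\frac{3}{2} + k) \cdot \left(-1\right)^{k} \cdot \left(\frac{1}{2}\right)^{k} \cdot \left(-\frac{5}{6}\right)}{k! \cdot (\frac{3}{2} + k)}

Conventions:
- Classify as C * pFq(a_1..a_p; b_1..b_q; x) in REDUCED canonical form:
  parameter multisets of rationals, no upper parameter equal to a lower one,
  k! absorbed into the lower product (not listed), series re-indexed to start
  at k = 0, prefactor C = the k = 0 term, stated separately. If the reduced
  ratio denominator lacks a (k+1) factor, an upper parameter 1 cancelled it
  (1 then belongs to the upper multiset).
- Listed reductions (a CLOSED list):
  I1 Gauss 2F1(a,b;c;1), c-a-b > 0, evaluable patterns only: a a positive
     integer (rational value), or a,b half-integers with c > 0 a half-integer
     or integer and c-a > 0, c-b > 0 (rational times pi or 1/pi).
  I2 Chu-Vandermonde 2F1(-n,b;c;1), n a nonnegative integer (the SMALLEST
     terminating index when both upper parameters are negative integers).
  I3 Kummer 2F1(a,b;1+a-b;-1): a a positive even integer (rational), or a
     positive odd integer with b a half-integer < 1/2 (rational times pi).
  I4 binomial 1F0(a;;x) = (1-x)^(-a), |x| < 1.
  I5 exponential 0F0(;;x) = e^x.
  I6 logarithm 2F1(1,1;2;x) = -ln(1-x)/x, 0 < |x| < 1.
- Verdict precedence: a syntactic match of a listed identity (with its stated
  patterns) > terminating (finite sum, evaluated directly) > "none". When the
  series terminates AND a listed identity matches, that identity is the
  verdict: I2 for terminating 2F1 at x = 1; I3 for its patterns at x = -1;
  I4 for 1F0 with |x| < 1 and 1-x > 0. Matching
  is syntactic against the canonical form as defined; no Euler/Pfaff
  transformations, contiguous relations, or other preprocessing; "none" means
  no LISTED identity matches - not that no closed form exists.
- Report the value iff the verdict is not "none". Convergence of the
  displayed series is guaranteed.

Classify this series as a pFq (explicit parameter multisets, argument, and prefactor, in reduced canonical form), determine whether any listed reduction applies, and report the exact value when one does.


Canonical form: C = -\frac{5}{6} times 1F0 with upper {\frac{9}{7}}, lower {-}, x = -\frac{1}{2}. Verdict: binomial (I4) fires (the 1F0 binomial series: exponent -9/7, x = -\frac{1}{2}). Exact value: \left(-\frac{5}{6}\right) \cdot \left(\frac{3}{2}\right)^{-\frac{9}{7}}.

The tell: x = -\frac{1}{2} and the factor k + 3/2 cancels (top and bottom), leaving C = -5/6, x = -1/2.
Adjacent-term ratio: r(k) = -\frac{1}{2} * (k+\frac{9}{7}) / [(k+1)] ; factor over Q: parameters, x = -\frac{1}{2}, and C = -\frac{5}{6}.


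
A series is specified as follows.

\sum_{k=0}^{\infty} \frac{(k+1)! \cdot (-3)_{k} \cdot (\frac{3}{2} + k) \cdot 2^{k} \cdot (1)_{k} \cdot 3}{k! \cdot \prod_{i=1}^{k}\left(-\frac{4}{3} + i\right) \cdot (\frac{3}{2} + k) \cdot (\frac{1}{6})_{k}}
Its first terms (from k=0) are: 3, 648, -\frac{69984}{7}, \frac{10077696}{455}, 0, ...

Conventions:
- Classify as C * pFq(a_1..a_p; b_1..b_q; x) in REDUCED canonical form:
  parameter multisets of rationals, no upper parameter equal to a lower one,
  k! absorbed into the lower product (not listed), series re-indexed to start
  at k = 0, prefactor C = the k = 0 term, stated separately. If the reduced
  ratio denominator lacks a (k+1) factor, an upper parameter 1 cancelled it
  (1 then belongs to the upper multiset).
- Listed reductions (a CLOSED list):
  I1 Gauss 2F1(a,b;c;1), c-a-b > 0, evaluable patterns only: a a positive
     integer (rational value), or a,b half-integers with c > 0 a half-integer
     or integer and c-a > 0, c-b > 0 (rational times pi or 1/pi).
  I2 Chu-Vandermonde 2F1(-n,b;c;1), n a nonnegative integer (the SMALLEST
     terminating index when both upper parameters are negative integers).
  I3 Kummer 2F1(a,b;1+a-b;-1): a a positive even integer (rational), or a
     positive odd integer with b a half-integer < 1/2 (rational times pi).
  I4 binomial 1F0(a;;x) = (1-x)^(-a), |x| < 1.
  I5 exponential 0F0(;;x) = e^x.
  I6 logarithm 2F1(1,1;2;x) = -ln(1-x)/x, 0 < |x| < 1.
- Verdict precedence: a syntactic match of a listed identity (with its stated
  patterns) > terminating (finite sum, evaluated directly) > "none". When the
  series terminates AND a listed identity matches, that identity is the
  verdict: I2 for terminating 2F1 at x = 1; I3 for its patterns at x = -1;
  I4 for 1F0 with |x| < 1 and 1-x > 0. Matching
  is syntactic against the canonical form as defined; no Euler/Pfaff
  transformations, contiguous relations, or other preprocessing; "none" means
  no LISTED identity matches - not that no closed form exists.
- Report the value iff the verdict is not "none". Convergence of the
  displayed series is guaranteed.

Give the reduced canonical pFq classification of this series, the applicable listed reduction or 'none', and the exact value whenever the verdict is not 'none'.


Key step: with t_0 = 3, k + 3/2 divides numerator and denominator alike; C = 3 after cancelling.
Consecutive-term ratio: r(k) = 2 * (k-3) (k+1) (k+2) / [(k-\frac{1}{3}) (k+\frac{1}{6}) (k+1)] - rational; roots negated = parameters, x = 2, C = 3.

Canonical form: C = 3 times 3F2 with upper {-3, 1, 2}, lower {-\frac{1}{3}, \frac{1}{6}}, x = 2. Verdict: terminating. With -3 upstairs the series is a 4-term polynomial sum; evaluated term by term. Value: \frac{5824941}{455}.


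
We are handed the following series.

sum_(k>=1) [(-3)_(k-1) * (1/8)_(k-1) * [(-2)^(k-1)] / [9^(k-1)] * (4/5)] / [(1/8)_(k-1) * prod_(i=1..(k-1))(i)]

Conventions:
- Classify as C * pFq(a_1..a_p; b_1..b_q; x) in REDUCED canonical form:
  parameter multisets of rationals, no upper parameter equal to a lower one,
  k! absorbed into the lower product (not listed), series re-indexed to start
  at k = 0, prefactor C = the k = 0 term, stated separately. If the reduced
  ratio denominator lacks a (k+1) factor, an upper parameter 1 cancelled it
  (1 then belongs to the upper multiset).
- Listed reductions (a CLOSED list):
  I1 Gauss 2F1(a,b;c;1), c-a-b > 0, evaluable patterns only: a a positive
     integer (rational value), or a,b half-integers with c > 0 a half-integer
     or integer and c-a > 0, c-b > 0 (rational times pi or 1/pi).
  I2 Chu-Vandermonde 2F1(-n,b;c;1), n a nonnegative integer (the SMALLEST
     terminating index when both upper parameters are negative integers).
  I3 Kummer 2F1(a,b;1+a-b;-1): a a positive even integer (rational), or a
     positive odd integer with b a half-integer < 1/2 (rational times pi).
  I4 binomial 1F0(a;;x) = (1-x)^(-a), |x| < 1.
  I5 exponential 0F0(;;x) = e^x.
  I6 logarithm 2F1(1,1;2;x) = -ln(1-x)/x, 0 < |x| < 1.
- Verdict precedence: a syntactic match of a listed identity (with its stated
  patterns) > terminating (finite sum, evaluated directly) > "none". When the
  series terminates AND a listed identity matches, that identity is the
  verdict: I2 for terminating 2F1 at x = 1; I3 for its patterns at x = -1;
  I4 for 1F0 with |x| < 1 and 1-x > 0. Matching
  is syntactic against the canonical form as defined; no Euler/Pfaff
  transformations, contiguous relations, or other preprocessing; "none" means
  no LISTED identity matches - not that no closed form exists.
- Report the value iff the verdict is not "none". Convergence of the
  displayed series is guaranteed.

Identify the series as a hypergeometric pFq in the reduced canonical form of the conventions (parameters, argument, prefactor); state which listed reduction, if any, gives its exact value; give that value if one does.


Canonical form: C = 4/5 times 1F0 with upper {-3}, lower {-}, x = -2/9. Verdict: the I4 binomial reduction matches (the 1F0 binomial series: exponent 3, x = -2/9). Its exact value is 5324/3645.

Structural cue: from the first term 4/5: the parameter 1/8 appears in both the upper and lower lists and cancels.
Consecutive-term ratio: r(k) = (-2/9) * (k-3) / [(k+1)] - rational in k. x = (-2/9); t_0 = 4/5; negate the roots.


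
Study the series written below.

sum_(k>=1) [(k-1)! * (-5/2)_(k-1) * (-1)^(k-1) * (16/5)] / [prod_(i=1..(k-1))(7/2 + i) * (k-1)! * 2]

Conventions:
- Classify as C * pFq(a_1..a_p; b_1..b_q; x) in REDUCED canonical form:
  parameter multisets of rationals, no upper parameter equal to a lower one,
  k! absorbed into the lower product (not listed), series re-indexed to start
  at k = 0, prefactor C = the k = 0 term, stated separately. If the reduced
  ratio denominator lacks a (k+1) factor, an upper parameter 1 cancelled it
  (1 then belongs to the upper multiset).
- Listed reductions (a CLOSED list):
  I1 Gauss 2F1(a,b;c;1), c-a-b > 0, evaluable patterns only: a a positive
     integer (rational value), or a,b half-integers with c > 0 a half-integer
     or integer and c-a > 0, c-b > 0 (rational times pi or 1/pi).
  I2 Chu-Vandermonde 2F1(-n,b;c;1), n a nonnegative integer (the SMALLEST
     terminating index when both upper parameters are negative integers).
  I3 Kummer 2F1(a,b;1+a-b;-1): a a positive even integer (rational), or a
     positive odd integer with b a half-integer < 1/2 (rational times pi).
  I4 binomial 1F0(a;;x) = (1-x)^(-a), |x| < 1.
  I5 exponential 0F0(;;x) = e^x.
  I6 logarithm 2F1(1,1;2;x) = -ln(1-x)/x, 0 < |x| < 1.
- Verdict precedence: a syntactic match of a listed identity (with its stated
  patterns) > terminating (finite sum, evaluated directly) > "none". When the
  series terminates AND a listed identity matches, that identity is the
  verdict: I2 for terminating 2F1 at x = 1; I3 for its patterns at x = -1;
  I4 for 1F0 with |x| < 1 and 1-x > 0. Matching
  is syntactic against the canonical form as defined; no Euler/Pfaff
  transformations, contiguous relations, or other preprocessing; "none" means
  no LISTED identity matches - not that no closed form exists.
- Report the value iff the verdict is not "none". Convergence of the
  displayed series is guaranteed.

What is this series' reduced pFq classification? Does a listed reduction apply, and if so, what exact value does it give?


This is 8/5 * 2F1(-5/2, 1; 9/2; -1) in reduced canonical form. Verdict at x = -1: the Kummer evaluation I3 matches (x = -1; c = 9/2 equals 1+a-b for upper {-5/2, 1}: listed pattern). Sum: (7/8) * pi.

First insight: x = (-1) and the constant factors (C = 8/5, x = -1) combine into one prefactor.
Consecutive-term ratio: r(k) = (-1) * (k-5/2) (k+1) / [(k+9/2) (k+1)] ; factor over Q: parameters, x = (-1), and C = 8/5.


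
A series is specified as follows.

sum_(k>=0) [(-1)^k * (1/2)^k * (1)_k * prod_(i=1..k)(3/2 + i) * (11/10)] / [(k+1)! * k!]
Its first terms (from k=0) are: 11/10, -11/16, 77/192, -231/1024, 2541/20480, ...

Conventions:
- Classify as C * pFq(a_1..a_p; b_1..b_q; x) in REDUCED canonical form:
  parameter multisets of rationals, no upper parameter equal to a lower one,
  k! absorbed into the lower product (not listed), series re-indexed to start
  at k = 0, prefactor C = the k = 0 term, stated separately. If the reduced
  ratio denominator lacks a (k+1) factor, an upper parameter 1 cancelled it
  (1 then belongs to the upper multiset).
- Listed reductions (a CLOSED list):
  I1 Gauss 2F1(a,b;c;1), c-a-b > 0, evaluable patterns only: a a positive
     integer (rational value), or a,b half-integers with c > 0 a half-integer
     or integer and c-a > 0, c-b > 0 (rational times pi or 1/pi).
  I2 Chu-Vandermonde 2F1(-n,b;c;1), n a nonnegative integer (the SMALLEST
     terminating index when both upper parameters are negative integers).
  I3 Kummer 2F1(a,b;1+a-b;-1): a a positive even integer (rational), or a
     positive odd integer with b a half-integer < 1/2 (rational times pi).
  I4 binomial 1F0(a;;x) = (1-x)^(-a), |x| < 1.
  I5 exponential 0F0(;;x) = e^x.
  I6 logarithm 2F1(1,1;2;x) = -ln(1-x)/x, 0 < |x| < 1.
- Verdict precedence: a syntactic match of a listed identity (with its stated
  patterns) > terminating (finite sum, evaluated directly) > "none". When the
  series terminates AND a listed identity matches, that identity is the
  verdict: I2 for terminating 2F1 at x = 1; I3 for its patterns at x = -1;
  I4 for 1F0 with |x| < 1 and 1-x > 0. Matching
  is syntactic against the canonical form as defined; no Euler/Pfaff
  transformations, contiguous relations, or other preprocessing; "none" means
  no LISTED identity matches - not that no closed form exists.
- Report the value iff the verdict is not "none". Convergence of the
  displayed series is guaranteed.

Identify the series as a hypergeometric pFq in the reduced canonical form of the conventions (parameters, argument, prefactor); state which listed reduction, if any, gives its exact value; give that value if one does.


x = -1/2 here; the reduced form reads 2F1, upper {1, 5/2}, lower {2}, C = 11/10. Verdict: none here - no I1-I6 shape fits x = -1/2 with lower {2}.

First insight: from the first term 11/10: the running product (C = 11/10) telescopes to a rising factorial.
Ratio: r(k) = (-1/2) * (k+1) (k+5/2) / [(k+2) (k+1)] - rational; roots negated = parameters, x = (-1/2), C = 11/10.


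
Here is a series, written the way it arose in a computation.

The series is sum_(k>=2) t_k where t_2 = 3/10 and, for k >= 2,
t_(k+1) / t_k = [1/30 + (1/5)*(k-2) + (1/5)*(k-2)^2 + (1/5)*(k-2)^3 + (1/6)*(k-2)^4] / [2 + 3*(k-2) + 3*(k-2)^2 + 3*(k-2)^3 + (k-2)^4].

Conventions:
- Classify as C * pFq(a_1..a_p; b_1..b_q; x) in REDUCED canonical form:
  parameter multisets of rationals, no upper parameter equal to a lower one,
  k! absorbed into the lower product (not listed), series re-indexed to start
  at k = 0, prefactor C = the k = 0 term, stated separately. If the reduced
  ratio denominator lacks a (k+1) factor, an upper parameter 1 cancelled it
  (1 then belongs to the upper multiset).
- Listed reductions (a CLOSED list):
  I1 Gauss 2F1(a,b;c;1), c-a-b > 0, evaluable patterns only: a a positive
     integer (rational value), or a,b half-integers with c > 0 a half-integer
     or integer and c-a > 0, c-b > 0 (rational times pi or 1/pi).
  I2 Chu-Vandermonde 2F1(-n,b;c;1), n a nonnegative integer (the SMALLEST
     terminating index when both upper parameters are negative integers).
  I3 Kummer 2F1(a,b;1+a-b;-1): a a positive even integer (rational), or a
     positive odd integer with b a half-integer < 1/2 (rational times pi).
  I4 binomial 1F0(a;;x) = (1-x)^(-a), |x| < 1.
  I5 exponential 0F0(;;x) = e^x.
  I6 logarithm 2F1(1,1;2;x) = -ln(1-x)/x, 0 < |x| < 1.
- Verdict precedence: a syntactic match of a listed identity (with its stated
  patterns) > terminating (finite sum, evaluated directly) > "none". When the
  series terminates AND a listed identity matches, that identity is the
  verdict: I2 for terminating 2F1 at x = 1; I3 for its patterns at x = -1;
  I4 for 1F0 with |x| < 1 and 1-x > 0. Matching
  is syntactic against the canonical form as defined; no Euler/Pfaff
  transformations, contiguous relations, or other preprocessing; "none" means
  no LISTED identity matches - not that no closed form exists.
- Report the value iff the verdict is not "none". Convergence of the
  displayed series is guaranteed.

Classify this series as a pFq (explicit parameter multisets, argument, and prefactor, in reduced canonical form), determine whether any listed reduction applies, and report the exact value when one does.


Key step: with t_0 = 3/10, cancel k^2 + 1 from the displayed ratio first; then C = 3/10, x = 1/6.
Consecutive-term ratio: r(k) = (1/6) * (k+1/5) (k+1) / [(k+2) (k+1)] - rational in k. x = (1/6); t_0 = 3/10; negate the roots.

x = 1/6 here; the reduced form reads 2F1, upper {1/5, 1}, lower {2}, C = 3/10. Verdict: no listed reduction: x = 1/6 and upper {1/5, 1} fail every I1-I6 pattern.


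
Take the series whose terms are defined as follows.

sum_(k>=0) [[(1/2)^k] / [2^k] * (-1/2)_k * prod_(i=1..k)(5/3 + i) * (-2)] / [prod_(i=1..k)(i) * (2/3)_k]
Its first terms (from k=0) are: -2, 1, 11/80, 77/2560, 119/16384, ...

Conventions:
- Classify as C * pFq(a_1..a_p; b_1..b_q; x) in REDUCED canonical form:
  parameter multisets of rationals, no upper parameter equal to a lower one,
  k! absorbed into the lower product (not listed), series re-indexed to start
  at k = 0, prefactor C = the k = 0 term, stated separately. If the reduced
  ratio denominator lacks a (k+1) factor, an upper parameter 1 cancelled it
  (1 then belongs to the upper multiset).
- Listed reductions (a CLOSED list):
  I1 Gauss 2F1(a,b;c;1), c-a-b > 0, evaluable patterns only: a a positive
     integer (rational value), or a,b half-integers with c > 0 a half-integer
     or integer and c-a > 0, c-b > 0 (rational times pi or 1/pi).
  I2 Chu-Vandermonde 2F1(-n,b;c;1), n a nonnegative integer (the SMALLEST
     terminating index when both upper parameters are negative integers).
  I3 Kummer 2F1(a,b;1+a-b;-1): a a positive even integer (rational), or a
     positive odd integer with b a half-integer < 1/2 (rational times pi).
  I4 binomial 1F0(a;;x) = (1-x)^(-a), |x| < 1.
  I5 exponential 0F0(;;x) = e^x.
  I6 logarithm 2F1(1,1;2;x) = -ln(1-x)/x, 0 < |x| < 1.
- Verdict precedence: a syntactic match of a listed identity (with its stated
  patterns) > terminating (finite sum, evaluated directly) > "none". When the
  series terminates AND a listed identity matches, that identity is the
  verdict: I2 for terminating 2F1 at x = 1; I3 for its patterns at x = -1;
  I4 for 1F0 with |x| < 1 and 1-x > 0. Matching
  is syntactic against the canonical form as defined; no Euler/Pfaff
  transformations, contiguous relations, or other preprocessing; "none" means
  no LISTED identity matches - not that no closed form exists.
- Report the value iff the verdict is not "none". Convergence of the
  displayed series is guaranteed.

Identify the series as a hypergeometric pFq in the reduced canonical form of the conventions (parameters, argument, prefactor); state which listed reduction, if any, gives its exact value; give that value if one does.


The series (x = 1/4) is 2F1: upper {-1/2, 8/3}, lower {2/3}, prefactor -2. Verdict: none - this 2F1 at x = 1/4 matches no listed pattern, and upper {-1/2, 8/3} holds no stopper.

First insight: t_0 = -2 here, and the two k-th powers (prefactor -2) combine into one argument.
Consecutive-term ratio: r(k) = (1/4) * (k-1/2) (k+8/3) / [(k+2/3) (k+1)] - rational in k, leading ratio (1/4); with t_0 = -2, classification follows.


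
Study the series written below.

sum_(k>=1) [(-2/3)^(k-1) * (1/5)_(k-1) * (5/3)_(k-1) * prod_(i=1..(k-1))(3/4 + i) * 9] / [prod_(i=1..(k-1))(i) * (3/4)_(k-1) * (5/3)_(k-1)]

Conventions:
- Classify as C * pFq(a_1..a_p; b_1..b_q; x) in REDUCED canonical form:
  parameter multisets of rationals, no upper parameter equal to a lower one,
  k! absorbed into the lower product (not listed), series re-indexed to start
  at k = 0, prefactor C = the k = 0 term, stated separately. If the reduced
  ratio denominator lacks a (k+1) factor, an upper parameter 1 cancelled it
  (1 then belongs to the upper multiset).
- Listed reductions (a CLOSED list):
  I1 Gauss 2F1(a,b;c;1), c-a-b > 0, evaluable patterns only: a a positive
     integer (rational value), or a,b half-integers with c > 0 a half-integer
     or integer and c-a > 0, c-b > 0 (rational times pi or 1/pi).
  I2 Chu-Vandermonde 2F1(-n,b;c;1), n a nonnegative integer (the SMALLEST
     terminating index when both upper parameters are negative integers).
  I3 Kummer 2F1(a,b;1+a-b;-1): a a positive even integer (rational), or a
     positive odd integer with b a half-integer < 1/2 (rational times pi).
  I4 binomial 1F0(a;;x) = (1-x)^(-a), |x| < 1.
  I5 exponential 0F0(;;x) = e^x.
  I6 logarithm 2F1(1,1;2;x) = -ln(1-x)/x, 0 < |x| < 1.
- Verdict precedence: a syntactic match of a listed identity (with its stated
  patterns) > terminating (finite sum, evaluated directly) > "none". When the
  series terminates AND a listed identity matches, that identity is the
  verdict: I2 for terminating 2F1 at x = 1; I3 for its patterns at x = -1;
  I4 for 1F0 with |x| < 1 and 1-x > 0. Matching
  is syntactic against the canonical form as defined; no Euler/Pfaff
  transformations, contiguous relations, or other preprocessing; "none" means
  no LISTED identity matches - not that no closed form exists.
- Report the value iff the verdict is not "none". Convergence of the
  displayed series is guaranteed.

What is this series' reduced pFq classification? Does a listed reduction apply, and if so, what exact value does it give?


With C = 9: the canonical form is 2F1(1/5, 7/4; 3/4; -2/3). Verdict: none here - no I1-I6 shape fits x = -2/3 with lower {3/4}.

Key step: t_0 = 9 here, and the running product (C = 9, x = -2/3) telescopes to a rising factorial.
Consecutive-term ratio: r(k) = (-2/3) * (k+1/5) (k+7/4) / [(k+3/4) (k+1)] - rational in k. x = (-2/3); t_0 = 9; negate the roots.


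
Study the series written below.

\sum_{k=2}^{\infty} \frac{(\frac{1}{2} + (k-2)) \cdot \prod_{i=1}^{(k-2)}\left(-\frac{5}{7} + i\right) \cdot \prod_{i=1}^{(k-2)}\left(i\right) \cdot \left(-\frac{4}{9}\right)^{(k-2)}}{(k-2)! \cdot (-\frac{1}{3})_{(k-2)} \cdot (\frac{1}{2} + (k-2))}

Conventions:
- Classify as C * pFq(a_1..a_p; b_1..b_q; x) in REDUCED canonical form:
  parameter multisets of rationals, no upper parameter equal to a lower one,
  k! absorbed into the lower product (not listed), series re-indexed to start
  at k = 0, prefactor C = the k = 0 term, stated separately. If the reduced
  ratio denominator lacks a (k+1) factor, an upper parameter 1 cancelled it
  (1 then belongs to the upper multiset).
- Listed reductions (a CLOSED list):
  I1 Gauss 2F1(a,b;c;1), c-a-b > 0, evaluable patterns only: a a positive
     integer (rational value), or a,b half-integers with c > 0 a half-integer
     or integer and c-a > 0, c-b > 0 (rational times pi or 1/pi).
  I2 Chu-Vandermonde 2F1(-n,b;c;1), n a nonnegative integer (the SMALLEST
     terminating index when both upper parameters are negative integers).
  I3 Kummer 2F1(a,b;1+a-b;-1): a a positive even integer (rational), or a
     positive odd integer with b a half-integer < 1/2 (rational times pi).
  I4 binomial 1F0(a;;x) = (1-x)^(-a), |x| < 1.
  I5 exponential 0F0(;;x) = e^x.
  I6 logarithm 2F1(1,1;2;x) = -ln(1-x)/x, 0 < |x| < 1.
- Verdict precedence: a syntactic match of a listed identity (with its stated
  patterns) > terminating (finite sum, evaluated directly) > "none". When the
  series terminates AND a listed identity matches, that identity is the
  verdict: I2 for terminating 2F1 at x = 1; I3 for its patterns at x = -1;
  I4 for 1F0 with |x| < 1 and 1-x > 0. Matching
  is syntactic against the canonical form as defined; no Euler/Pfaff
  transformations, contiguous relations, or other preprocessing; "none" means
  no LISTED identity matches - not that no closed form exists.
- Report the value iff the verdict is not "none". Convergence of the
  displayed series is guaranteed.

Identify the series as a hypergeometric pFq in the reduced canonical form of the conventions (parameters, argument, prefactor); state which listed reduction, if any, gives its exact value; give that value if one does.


Canonical form: C = 1 times 2F1 with upper {\frac{2}{7}, 1}, lower {-\frac{1}{3}}, x = -\frac{4}{9}. Verdict: none. No listed pattern accepts 2F1(\frac{2}{7}, 1; -\frac{1}{3}; -\frac{4}{9}).

The tell: from the first term 1: k + 1/2 divides numerator and denominator alike; prefactor 1 after cancelling.
Ratio: r(k) = -\frac{4}{9} * (k+\frac{2}{7}) (k+1) / [(k-\frac{1}{3}) (k+1)] - rational in k, leading ratio -\frac{4}{9}; with t_0 = 1, classification follows.


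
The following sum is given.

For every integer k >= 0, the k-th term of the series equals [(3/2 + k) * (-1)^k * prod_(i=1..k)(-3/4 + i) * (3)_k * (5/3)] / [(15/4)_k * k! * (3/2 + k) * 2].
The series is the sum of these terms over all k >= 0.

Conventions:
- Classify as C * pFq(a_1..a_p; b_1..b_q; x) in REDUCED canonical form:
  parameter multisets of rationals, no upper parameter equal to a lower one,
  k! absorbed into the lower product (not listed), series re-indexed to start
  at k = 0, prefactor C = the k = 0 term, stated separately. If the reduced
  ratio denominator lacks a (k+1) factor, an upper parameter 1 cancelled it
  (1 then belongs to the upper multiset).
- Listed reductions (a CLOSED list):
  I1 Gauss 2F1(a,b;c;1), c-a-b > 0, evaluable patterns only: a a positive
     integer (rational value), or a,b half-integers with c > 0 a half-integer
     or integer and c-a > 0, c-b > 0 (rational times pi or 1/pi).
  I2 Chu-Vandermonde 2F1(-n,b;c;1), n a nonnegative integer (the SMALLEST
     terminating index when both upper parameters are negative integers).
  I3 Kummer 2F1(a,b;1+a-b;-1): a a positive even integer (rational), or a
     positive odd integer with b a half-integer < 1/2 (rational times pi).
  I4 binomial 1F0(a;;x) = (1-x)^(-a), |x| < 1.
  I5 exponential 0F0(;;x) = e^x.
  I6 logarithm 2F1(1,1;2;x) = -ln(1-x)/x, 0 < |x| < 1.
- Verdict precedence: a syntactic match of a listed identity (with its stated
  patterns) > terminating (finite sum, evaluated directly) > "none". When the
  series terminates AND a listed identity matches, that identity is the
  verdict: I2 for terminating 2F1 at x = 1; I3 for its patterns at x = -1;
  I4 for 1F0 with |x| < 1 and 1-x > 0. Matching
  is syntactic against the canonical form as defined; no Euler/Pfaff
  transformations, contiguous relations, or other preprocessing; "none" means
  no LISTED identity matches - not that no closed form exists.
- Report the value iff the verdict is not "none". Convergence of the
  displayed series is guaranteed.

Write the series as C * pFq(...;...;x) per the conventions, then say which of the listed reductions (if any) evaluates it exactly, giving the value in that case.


First insight: from the first term 5/6: the running product (prefactor 5/6) telescopes to a rising factorial.
Consecutive-term ratio: r(k) = (-1) * (k+1/4) (k+3) / [(k+15/4) (k+1)] - rational in k, leading ratio (-1); with t_0 = 5/6, classification follows.

Canonical form: C = 5/6 times 2F1 with upper {1/4, 3}, lower {15/4}, x = -1. Verdict: none - at argument -1 the multisets {1/4, 3} ; {15/4} match no listed identity.


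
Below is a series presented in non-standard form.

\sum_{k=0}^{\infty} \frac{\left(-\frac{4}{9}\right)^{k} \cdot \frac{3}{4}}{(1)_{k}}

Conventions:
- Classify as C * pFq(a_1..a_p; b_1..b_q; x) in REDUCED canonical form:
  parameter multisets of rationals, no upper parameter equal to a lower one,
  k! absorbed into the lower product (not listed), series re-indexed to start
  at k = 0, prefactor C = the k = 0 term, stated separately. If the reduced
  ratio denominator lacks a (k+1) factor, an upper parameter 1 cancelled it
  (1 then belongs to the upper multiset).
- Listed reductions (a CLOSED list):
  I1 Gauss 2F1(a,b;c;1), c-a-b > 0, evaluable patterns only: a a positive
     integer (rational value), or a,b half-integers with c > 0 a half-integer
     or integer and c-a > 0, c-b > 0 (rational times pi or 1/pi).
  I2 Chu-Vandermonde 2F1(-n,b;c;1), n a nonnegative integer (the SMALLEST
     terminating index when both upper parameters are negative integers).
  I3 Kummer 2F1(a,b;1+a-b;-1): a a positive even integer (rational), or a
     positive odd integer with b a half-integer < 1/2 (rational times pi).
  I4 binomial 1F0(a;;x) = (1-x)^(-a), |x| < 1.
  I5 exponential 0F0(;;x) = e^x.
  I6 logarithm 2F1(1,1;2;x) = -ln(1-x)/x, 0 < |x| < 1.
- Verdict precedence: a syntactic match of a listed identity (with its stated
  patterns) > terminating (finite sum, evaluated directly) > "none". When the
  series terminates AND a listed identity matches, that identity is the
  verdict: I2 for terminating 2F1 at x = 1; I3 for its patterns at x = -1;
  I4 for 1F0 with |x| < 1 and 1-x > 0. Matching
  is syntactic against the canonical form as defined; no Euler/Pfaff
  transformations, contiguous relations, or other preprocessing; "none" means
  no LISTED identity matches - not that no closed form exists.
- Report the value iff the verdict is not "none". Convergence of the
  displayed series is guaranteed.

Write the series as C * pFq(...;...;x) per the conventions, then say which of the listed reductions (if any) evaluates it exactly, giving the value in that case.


With C = \frac{3}{4}: the canonical form is 0F0(-; -; -\frac{4}{9}). Verdict: exponential (I5) matches (the 0F0 exponential series at x = -\frac{4}{9}). Exact value: \frac{3}{4} \cdot e^{-\frac{4}{9}}.

The tell: t_0 = \frac{3}{4} here, and (1)_k (C = 3/4) is k! itself.
Adjacent-term ratio: r(k) = -\frac{4}{9} * 1 / [(k+1)] - rational in k, leading ratio -\frac{4}{9}; with t_0 = \frac{3}{4}, classification follows.
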